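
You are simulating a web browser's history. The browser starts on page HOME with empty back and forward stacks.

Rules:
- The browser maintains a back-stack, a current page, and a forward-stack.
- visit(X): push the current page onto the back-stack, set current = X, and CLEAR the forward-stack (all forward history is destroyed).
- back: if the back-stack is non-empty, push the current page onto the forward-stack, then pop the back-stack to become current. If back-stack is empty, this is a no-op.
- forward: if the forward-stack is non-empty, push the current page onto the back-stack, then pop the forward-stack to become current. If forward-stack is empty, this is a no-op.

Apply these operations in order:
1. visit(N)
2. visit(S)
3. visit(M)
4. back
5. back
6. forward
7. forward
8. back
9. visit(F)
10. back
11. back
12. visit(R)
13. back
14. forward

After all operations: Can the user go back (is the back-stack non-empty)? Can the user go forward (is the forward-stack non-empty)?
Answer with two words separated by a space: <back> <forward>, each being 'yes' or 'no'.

Answer: yes no

Derivation:
After 1 (visit(N)): cur=N back=1 fwd=0
After 2 (visit(S)): cur=S back=2 fwd=0
After 3 (visit(M)): cur=M back=3 fwd=0
After 4 (back): cur=S back=2 fwd=1
After 5 (back): cur=N back=1 fwd=2
After 6 (forward): cur=S back=2 fwd=1
After 7 (forward): cur=M back=3 fwd=0
After 8 (back): cur=S back=2 fwd=1
After 9 (visit(F)): cur=F back=3 fwd=0
After 10 (back): cur=S back=2 fwd=1
After 11 (back): cur=N back=1 fwd=2
After 12 (visit(R)): cur=R back=2 fwd=0
After 13 (back): cur=N back=1 fwd=1
After 14 (forward): cur=R back=2 fwd=0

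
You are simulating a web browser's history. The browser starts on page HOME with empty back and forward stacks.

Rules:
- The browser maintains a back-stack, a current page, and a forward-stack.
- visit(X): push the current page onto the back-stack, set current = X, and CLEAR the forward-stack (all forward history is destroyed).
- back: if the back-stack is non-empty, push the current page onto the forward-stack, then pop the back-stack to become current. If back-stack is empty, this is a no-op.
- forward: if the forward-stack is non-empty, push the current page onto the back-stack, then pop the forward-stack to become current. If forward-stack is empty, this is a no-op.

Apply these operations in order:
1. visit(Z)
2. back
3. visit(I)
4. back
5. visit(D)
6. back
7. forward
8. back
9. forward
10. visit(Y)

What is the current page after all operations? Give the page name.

After 1 (visit(Z)): cur=Z back=1 fwd=0
After 2 (back): cur=HOME back=0 fwd=1
After 3 (visit(I)): cur=I back=1 fwd=0
After 4 (back): cur=HOME back=0 fwd=1
After 5 (visit(D)): cur=D back=1 fwd=0
After 6 (back): cur=HOME back=0 fwd=1
After 7 (forward): cur=D back=1 fwd=0
After 8 (back): cur=HOME back=0 fwd=1
After 9 (forward): cur=D back=1 fwd=0
After 10 (visit(Y)): cur=Y back=2 fwd=0

Answer: Y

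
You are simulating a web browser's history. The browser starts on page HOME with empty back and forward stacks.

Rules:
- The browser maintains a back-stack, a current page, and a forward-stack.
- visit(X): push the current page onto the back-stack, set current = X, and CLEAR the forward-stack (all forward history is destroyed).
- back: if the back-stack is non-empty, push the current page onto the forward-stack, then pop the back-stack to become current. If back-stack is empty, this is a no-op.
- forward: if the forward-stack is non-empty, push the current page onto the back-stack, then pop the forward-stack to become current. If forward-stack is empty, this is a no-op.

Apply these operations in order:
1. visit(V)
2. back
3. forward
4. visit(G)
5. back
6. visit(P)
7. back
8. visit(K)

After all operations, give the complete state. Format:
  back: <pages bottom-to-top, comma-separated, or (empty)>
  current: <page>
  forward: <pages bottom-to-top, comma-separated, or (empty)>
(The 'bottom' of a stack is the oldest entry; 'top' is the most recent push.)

After 1 (visit(V)): cur=V back=1 fwd=0
After 2 (back): cur=HOME back=0 fwd=1
After 3 (forward): cur=V back=1 fwd=0
After 4 (visit(G)): cur=G back=2 fwd=0
After 5 (back): cur=V back=1 fwd=1
After 6 (visit(P)): cur=P back=2 fwd=0
After 7 (back): cur=V back=1 fwd=1
After 8 (visit(K)): cur=K back=2 fwd=0

Answer: back: HOME,V
current: K
forward: (empty)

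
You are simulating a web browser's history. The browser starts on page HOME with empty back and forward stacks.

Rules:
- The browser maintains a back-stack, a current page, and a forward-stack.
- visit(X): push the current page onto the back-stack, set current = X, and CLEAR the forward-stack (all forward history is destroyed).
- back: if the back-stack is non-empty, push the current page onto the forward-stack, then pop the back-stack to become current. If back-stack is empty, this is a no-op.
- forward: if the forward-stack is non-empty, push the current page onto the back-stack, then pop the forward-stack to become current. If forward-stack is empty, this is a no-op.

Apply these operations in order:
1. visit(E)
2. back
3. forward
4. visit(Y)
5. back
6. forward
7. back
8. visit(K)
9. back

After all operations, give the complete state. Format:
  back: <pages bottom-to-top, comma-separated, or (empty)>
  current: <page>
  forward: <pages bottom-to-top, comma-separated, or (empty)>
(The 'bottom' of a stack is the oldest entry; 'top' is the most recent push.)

Answer: back: HOME
current: E
forward: K

Derivation:
After 1 (visit(E)): cur=E back=1 fwd=0
After 2 (back): cur=HOME back=0 fwd=1
After 3 (forward): cur=E back=1 fwd=0
After 4 (visit(Y)): cur=Y back=2 fwd=0
After 5 (back): cur=E back=1 fwd=1
After 6 (forward): cur=Y back=2 fwd=0
After 7 (back): cur=E back=1 fwd=1
After 8 (visit(K)): cur=K back=2 fwd=0
After 9 (back): cur=E back=1 fwd=1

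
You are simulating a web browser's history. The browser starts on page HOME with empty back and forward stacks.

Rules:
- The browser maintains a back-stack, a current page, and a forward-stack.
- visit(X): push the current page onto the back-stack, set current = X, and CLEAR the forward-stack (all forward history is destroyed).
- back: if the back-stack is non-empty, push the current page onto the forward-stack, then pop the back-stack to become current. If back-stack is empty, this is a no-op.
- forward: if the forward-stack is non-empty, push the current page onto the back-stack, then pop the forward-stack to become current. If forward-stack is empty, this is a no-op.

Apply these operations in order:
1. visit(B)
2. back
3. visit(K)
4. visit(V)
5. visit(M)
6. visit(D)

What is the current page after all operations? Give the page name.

Answer: D

Derivation:
After 1 (visit(B)): cur=B back=1 fwd=0
After 2 (back): cur=HOME back=0 fwd=1
After 3 (visit(K)): cur=K back=1 fwd=0
After 4 (visit(V)): cur=V back=2 fwd=0
After 5 (visit(M)): cur=M back=3 fwd=0
After 6 (visit(D)): cur=D back=4 fwd=0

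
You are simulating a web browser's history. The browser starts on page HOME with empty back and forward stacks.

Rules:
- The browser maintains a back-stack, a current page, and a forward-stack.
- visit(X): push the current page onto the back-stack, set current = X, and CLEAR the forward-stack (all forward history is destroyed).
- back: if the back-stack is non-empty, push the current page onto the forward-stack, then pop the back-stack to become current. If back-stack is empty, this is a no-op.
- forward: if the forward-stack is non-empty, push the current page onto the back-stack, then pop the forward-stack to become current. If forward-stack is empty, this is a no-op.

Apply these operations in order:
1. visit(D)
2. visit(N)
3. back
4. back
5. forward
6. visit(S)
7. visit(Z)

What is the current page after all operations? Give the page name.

Answer: Z

Derivation:
After 1 (visit(D)): cur=D back=1 fwd=0
After 2 (visit(N)): cur=N back=2 fwd=0
After 3 (back): cur=D back=1 fwd=1
After 4 (back): cur=HOME back=0 fwd=2
After 5 (forward): cur=D back=1 fwd=1
After 6 (visit(S)): cur=S back=2 fwd=0
After 7 (visit(Z)): cur=Z back=3 fwd=0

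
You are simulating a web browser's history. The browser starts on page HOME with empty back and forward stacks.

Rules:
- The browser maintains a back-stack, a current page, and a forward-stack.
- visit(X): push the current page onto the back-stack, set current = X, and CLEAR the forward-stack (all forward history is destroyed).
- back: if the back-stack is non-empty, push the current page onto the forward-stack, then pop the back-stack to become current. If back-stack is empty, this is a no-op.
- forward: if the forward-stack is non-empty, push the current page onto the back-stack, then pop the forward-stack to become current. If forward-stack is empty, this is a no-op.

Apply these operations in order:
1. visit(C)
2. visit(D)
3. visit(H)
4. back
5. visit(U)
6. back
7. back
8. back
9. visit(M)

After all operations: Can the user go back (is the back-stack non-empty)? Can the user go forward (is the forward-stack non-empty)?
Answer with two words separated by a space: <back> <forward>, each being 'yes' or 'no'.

After 1 (visit(C)): cur=C back=1 fwd=0
After 2 (visit(D)): cur=D back=2 fwd=0
After 3 (visit(H)): cur=H back=3 fwd=0
After 4 (back): cur=D back=2 fwd=1
After 5 (visit(U)): cur=U back=3 fwd=0
After 6 (back): cur=D back=2 fwd=1
After 7 (back): cur=C back=1 fwd=2
After 8 (back): cur=HOME back=0 fwd=3
After 9 (visit(M)): cur=M back=1 fwd=0

Answer: yes no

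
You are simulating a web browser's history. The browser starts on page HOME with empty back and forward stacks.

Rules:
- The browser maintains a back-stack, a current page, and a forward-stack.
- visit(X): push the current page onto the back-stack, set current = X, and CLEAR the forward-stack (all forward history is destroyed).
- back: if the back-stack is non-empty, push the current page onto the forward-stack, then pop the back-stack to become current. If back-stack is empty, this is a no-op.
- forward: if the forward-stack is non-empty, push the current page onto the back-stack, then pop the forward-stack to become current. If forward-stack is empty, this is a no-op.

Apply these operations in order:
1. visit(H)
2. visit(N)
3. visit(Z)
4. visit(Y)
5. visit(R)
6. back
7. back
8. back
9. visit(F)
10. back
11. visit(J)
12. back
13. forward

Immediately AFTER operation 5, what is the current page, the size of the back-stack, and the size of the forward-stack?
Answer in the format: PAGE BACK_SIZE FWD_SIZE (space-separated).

After 1 (visit(H)): cur=H back=1 fwd=0
After 2 (visit(N)): cur=N back=2 fwd=0
After 3 (visit(Z)): cur=Z back=3 fwd=0
After 4 (visit(Y)): cur=Y back=4 fwd=0
After 5 (visit(R)): cur=R back=5 fwd=0

R 5 0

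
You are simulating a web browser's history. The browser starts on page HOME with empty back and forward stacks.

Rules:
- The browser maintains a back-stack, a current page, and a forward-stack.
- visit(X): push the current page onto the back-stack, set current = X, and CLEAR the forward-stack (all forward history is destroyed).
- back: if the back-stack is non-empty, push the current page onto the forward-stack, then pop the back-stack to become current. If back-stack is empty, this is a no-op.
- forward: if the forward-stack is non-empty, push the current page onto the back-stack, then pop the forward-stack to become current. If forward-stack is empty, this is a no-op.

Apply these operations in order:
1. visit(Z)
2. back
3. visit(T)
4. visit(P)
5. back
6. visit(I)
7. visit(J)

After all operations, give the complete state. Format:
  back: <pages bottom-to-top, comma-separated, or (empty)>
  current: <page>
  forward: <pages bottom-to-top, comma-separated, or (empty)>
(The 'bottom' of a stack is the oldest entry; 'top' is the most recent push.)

Answer: back: HOME,T,I
current: J
forward: (empty)

Derivation:
After 1 (visit(Z)): cur=Z back=1 fwd=0
After 2 (back): cur=HOME back=0 fwd=1
After 3 (visit(T)): cur=T back=1 fwd=0
After 4 (visit(P)): cur=P back=2 fwd=0
After 5 (back): cur=T back=1 fwd=1
After 6 (visit(I)): cur=I back=2 fwd=0
After 7 (visit(J)): cur=J back=3 fwd=0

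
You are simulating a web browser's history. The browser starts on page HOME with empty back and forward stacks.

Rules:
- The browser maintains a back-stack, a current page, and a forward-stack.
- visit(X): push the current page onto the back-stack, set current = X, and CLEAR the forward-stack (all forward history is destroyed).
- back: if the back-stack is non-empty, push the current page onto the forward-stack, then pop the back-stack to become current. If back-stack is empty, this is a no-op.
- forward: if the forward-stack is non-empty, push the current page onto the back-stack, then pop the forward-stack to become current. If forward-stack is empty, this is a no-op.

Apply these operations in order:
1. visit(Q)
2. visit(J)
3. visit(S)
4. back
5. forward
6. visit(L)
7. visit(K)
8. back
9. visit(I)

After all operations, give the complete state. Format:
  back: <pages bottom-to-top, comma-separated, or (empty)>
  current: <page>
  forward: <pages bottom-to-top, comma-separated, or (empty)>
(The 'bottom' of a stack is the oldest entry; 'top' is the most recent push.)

Answer: back: HOME,Q,J,S,L
current: I
forward: (empty)

Derivation:
After 1 (visit(Q)): cur=Q back=1 fwd=0
After 2 (visit(J)): cur=J back=2 fwd=0
After 3 (visit(S)): cur=S back=3 fwd=0
After 4 (back): cur=J back=2 fwd=1
After 5 (forward): cur=S back=3 fwd=0
After 6 (visit(L)): cur=L back=4 fwd=0
After 7 (visit(K)): cur=K back=5 fwd=0
After 8 (back): cur=L back=4 fwd=1
After 9 (visit(I)): cur=I back=5 fwd=0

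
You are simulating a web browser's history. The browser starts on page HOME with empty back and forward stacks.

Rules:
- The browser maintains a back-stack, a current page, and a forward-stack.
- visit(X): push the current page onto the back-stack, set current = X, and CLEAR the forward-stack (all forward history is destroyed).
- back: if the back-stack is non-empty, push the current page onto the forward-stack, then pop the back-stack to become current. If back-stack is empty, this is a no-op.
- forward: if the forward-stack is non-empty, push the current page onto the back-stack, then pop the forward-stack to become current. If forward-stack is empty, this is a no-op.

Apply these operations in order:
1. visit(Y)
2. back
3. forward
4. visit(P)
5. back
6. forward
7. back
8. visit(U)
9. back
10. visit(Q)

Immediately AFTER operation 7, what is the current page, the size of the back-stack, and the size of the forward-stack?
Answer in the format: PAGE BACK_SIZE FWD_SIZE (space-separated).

After 1 (visit(Y)): cur=Y back=1 fwd=0
After 2 (back): cur=HOME back=0 fwd=1
After 3 (forward): cur=Y back=1 fwd=0
After 4 (visit(P)): cur=P back=2 fwd=0
After 5 (back): cur=Y back=1 fwd=1
After 6 (forward): cur=P back=2 fwd=0
After 7 (back): cur=Y back=1 fwd=1

Y 1 1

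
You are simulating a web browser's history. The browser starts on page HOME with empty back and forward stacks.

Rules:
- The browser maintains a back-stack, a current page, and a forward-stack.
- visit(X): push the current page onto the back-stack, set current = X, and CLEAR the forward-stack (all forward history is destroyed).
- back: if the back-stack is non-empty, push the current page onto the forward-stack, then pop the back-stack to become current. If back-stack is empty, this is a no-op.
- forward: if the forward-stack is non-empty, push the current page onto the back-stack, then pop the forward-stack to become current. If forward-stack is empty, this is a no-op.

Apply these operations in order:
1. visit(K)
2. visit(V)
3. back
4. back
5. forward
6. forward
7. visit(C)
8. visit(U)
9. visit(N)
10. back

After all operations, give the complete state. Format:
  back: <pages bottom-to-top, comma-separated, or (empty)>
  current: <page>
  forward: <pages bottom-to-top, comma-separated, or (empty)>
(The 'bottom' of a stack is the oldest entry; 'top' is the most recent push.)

After 1 (visit(K)): cur=K back=1 fwd=0
After 2 (visit(V)): cur=V back=2 fwd=0
After 3 (back): cur=K back=1 fwd=1
After 4 (back): cur=HOME back=0 fwd=2
After 5 (forward): cur=K back=1 fwd=1
After 6 (forward): cur=V back=2 fwd=0
After 7 (visit(C)): cur=C back=3 fwd=0
After 8 (visit(U)): cur=U back=4 fwd=0
After 9 (visit(N)): cur=N back=5 fwd=0
After 10 (back): cur=U back=4 fwd=1

Answer: back: HOME,K,V,C
current: U
forward: N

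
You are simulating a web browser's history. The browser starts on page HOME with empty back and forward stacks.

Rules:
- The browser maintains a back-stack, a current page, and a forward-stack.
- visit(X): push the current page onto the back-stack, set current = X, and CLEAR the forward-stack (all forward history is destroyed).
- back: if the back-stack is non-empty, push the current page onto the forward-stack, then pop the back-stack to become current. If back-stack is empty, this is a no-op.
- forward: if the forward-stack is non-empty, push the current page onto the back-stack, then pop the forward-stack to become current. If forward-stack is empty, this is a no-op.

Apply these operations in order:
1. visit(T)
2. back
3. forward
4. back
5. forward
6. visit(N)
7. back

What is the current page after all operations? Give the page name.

Answer: T

Derivation:
After 1 (visit(T)): cur=T back=1 fwd=0
After 2 (back): cur=HOME back=0 fwd=1
After 3 (forward): cur=T back=1 fwd=0
After 4 (back): cur=HOME back=0 fwd=1
After 5 (forward): cur=T back=1 fwd=0
After 6 (visit(N)): cur=N back=2 fwd=0
After 7 (back): cur=T back=1 fwd=1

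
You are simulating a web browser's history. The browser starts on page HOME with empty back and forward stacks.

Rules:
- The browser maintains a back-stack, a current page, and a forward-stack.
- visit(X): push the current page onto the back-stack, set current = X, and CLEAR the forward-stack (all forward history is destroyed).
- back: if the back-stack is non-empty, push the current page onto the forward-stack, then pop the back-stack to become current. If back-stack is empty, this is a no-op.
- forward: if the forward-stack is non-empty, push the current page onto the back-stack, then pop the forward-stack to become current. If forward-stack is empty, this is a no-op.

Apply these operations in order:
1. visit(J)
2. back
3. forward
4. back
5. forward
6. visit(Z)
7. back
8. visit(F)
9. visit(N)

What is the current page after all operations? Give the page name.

After 1 (visit(J)): cur=J back=1 fwd=0
After 2 (back): cur=HOME back=0 fwd=1
After 3 (forward): cur=J back=1 fwd=0
After 4 (back): cur=HOME back=0 fwd=1
After 5 (forward): cur=J back=1 fwd=0
After 6 (visit(Z)): cur=Z back=2 fwd=0
After 7 (back): cur=J back=1 fwd=1
After 8 (visit(F)): cur=F back=2 fwd=0
After 9 (visit(N)): cur=N back=3 fwd=0

Answer: N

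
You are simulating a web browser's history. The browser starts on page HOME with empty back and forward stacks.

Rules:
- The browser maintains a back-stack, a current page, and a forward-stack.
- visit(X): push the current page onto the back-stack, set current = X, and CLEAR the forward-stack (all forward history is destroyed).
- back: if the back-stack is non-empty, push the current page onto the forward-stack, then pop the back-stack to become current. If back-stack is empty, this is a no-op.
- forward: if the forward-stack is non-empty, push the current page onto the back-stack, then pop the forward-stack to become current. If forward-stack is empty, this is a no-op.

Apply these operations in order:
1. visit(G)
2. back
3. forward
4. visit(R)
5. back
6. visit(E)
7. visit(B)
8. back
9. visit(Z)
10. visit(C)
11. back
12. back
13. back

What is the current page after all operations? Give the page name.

After 1 (visit(G)): cur=G back=1 fwd=0
After 2 (back): cur=HOME back=0 fwd=1
After 3 (forward): cur=G back=1 fwd=0
After 4 (visit(R)): cur=R back=2 fwd=0
After 5 (back): cur=G back=1 fwd=1
After 6 (visit(E)): cur=E back=2 fwd=0
After 7 (visit(B)): cur=B back=3 fwd=0
After 8 (back): cur=E back=2 fwd=1
After 9 (visit(Z)): cur=Z back=3 fwd=0
After 10 (visit(C)): cur=C back=4 fwd=0
After 11 (back): cur=Z back=3 fwd=1
After 12 (back): cur=E back=2 fwd=2
After 13 (back): cur=G back=1 fwd=3

Answer: G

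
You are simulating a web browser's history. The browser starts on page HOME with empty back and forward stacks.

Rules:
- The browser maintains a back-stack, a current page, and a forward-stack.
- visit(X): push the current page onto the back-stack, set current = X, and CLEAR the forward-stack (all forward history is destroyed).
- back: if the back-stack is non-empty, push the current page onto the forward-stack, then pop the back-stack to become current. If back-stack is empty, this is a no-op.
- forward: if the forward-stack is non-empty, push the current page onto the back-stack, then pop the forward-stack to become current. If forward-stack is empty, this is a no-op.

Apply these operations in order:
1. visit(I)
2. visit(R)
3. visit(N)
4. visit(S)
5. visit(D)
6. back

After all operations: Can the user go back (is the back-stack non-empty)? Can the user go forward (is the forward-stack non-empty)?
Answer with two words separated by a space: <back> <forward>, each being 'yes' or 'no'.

Answer: yes yes

Derivation:
After 1 (visit(I)): cur=I back=1 fwd=0
After 2 (visit(R)): cur=R back=2 fwd=0
After 3 (visit(N)): cur=N back=3 fwd=0
After 4 (visit(S)): cur=S back=4 fwd=0
After 5 (visit(D)): cur=D back=5 fwd=0
After 6 (back): cur=S back=4 fwd=1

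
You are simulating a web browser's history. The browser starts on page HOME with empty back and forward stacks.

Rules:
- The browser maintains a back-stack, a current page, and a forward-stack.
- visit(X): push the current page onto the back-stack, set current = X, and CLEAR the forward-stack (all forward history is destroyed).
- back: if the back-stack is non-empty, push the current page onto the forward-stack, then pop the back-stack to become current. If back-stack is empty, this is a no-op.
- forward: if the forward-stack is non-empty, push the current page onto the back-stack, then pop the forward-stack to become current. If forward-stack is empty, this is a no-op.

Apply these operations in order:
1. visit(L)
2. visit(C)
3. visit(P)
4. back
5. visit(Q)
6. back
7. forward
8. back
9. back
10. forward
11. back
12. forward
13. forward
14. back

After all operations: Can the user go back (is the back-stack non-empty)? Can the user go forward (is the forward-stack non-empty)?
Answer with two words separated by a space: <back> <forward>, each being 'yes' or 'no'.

After 1 (visit(L)): cur=L back=1 fwd=0
After 2 (visit(C)): cur=C back=2 fwd=0
After 3 (visit(P)): cur=P back=3 fwd=0
After 4 (back): cur=C back=2 fwd=1
After 5 (visit(Q)): cur=Q back=3 fwd=0
After 6 (back): cur=C back=2 fwd=1
After 7 (forward): cur=Q back=3 fwd=0
After 8 (back): cur=C back=2 fwd=1
After 9 (back): cur=L back=1 fwd=2
After 10 (forward): cur=C back=2 fwd=1
After 11 (back): cur=L back=1 fwd=2
After 12 (forward): cur=C back=2 fwd=1
After 13 (forward): cur=Q back=3 fwd=0
After 14 (back): cur=C back=2 fwd=1

Answer: yes yes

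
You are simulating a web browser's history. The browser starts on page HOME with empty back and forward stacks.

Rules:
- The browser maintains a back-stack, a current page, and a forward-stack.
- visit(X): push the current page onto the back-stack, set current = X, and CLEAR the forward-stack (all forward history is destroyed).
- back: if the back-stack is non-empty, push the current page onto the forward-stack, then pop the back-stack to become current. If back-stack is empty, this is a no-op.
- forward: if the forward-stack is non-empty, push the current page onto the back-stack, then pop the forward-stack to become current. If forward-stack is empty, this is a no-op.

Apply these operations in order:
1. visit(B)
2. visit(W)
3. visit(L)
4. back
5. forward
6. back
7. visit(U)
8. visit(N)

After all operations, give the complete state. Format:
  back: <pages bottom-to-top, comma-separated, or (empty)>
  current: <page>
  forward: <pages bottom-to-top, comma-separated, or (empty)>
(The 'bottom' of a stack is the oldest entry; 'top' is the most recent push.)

Answer: back: HOME,B,W,U
current: N
forward: (empty)

Derivation:
After 1 (visit(B)): cur=B back=1 fwd=0
After 2 (visit(W)): cur=W back=2 fwd=0
After 3 (visit(L)): cur=L back=3 fwd=0
After 4 (back): cur=W back=2 fwd=1
After 5 (forward): cur=L back=3 fwd=0
After 6 (back): cur=W back=2 fwd=1
After 7 (visit(U)): cur=U back=3 fwd=0
After 8 (visit(N)): cur=N back=4 fwd=0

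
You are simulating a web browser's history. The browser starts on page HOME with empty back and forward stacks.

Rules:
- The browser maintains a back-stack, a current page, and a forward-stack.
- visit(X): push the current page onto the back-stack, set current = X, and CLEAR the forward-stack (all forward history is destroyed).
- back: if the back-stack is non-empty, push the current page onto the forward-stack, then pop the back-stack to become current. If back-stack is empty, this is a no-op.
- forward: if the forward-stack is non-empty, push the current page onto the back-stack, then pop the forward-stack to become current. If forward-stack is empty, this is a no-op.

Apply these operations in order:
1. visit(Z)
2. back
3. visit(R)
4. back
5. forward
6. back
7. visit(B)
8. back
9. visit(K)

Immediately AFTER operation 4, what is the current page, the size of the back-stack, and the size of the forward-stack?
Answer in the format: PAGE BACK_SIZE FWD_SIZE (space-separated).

After 1 (visit(Z)): cur=Z back=1 fwd=0
After 2 (back): cur=HOME back=0 fwd=1
After 3 (visit(R)): cur=R back=1 fwd=0
After 4 (back): cur=HOME back=0 fwd=1

HOME 0 1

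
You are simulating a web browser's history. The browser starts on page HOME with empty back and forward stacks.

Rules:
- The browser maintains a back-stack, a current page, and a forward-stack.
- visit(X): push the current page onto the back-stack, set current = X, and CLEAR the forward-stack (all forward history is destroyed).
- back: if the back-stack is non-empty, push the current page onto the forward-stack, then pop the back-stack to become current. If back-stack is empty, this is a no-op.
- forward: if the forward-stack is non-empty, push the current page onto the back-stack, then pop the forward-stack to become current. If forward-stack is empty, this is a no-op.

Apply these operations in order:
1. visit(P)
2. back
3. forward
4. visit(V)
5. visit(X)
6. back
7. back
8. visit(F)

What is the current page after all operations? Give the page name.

After 1 (visit(P)): cur=P back=1 fwd=0
After 2 (back): cur=HOME back=0 fwd=1
After 3 (forward): cur=P back=1 fwd=0
After 4 (visit(V)): cur=V back=2 fwd=0
After 5 (visit(X)): cur=X back=3 fwd=0
After 6 (back): cur=V back=2 fwd=1
After 7 (back): cur=P back=1 fwd=2
After 8 (visit(F)): cur=F back=2 fwd=0

Answer: F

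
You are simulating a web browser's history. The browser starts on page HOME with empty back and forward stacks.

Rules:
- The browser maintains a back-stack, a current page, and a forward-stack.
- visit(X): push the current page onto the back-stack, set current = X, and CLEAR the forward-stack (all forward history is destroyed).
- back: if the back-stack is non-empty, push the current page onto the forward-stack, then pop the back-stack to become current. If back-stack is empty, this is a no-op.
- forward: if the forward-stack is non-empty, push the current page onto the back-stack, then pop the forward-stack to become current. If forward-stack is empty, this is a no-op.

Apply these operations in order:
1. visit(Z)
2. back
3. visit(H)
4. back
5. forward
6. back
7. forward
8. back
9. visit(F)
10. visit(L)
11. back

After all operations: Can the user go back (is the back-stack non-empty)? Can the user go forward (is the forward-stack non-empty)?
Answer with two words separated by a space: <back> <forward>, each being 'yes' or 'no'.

After 1 (visit(Z)): cur=Z back=1 fwd=0
After 2 (back): cur=HOME back=0 fwd=1
After 3 (visit(H)): cur=H back=1 fwd=0
After 4 (back): cur=HOME back=0 fwd=1
After 5 (forward): cur=H back=1 fwd=0
After 6 (back): cur=HOME back=0 fwd=1
After 7 (forward): cur=H back=1 fwd=0
After 8 (back): cur=HOME back=0 fwd=1
After 9 (visit(F)): cur=F back=1 fwd=0
After 10 (visit(L)): cur=L back=2 fwd=0
After 11 (back): cur=F back=1 fwd=1

Answer: yes yes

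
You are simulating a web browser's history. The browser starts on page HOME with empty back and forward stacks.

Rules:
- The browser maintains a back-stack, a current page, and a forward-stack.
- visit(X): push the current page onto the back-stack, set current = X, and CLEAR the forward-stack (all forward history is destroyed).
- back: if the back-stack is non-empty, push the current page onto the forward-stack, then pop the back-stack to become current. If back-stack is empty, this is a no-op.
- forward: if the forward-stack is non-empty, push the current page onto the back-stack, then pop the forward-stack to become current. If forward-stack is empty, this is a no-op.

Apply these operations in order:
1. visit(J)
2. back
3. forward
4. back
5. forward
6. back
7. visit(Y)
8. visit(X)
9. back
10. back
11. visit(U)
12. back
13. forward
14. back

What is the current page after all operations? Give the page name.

After 1 (visit(J)): cur=J back=1 fwd=0
After 2 (back): cur=HOME back=0 fwd=1
After 3 (forward): cur=J back=1 fwd=0
After 4 (back): cur=HOME back=0 fwd=1
After 5 (forward): cur=J back=1 fwd=0
After 6 (back): cur=HOME back=0 fwd=1
After 7 (visit(Y)): cur=Y back=1 fwd=0
After 8 (visit(X)): cur=X back=2 fwd=0
After 9 (back): cur=Y back=1 fwd=1
After 10 (back): cur=HOME back=0 fwd=2
After 11 (visit(U)): cur=U back=1 fwd=0
After 12 (back): cur=HOME back=0 fwd=1
After 13 (forward): cur=U back=1 fwd=0
After 14 (back): cur=HOME back=0 fwd=1

Answer: HOME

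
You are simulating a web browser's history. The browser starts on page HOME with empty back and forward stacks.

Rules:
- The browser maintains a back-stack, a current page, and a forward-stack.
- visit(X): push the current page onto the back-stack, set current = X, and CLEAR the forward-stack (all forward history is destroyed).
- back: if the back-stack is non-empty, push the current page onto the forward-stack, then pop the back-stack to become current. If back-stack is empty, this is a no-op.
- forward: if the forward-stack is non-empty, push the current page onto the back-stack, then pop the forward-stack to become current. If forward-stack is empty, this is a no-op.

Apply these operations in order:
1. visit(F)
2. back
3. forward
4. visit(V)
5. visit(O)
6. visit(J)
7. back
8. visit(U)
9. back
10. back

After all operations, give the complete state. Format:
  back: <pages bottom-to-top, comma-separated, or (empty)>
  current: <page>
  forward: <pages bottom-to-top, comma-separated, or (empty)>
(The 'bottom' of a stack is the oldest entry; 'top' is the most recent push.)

After 1 (visit(F)): cur=F back=1 fwd=0
After 2 (back): cur=HOME back=0 fwd=1
After 3 (forward): cur=F back=1 fwd=0
After 4 (visit(V)): cur=V back=2 fwd=0
After 5 (visit(O)): cur=O back=3 fwd=0
After 6 (visit(J)): cur=J back=4 fwd=0
After 7 (back): cur=O back=3 fwd=1
After 8 (visit(U)): cur=U back=4 fwd=0
After 9 (back): cur=O back=3 fwd=1
After 10 (back): cur=V back=2 fwd=2

Answer: back: HOME,F
current: V
forward: U,O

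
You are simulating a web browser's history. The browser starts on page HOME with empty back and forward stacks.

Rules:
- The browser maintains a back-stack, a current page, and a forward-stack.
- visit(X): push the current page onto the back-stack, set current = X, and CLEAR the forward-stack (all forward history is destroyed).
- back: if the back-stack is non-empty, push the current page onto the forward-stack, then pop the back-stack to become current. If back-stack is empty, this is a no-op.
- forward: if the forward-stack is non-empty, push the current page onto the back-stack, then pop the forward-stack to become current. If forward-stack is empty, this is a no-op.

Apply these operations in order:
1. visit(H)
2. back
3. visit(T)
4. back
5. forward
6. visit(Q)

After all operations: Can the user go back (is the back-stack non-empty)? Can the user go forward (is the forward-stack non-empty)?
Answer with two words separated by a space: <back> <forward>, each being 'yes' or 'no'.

After 1 (visit(H)): cur=H back=1 fwd=0
After 2 (back): cur=HOME back=0 fwd=1
After 3 (visit(T)): cur=T back=1 fwd=0
After 4 (back): cur=HOME back=0 fwd=1
After 5 (forward): cur=T back=1 fwd=0
After 6 (visit(Q)): cur=Q back=2 fwd=0

Answer: yes no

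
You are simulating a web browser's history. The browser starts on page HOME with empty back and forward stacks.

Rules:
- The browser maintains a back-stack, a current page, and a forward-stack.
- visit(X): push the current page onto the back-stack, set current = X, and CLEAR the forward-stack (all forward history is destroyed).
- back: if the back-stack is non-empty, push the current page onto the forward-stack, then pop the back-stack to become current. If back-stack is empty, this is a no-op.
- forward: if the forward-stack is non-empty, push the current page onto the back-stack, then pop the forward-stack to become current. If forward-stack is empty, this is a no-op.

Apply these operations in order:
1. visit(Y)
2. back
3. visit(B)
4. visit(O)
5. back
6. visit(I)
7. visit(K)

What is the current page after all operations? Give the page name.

Answer: K

Derivation:
After 1 (visit(Y)): cur=Y back=1 fwd=0
After 2 (back): cur=HOME back=0 fwd=1
After 3 (visit(B)): cur=B back=1 fwd=0
After 4 (visit(O)): cur=O back=2 fwd=0
After 5 (back): cur=B back=1 fwd=1
After 6 (visit(I)): cur=I back=2 fwd=0
After 7 (visit(K)): cur=K back=3 fwd=0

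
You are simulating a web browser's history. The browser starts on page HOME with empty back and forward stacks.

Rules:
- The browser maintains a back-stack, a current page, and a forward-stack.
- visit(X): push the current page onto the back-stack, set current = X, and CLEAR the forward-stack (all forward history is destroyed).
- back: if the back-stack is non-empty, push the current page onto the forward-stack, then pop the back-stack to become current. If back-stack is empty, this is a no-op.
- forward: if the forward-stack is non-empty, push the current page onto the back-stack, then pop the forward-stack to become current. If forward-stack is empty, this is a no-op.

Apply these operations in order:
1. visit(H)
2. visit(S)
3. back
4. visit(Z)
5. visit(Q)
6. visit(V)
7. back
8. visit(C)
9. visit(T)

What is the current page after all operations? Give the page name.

After 1 (visit(H)): cur=H back=1 fwd=0
After 2 (visit(S)): cur=S back=2 fwd=0
After 3 (back): cur=H back=1 fwd=1
After 4 (visit(Z)): cur=Z back=2 fwd=0
After 5 (visit(Q)): cur=Q back=3 fwd=0
After 6 (visit(V)): cur=V back=4 fwd=0
After 7 (back): cur=Q back=3 fwd=1
After 8 (visit(C)): cur=C back=4 fwd=0
After 9 (visit(T)): cur=T back=5 fwd=0

Answer: T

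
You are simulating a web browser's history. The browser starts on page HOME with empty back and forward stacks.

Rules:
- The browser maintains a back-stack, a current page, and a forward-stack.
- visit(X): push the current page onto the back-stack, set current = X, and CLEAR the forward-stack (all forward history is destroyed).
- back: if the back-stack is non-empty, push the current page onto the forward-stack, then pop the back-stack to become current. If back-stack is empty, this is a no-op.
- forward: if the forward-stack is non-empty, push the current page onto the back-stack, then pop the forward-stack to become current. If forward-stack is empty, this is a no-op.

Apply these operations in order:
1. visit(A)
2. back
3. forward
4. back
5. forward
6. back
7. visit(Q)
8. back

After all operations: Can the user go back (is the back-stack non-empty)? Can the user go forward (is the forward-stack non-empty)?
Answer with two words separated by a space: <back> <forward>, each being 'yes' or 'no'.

Answer: no yes

Derivation:
After 1 (visit(A)): cur=A back=1 fwd=0
After 2 (back): cur=HOME back=0 fwd=1
After 3 (forward): cur=A back=1 fwd=0
After 4 (back): cur=HOME back=0 fwd=1
After 5 (forward): cur=A back=1 fwd=0
After 6 (back): cur=HOME back=0 fwd=1
After 7 (visit(Q)): cur=Q back=1 fwd=0
After 8 (back): cur=HOME back=0 fwd=1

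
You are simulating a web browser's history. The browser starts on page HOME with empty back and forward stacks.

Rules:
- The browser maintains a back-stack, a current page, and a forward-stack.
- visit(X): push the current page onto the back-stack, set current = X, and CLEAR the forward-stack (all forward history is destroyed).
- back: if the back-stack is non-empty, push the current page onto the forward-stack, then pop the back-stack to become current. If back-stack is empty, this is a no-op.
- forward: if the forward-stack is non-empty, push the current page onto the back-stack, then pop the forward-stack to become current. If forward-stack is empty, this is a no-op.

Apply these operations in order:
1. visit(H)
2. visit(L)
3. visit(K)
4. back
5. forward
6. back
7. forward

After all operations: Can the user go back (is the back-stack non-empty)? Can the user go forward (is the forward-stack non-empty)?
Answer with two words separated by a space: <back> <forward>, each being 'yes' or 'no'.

After 1 (visit(H)): cur=H back=1 fwd=0
After 2 (visit(L)): cur=L back=2 fwd=0
After 3 (visit(K)): cur=K back=3 fwd=0
After 4 (back): cur=L back=2 fwd=1
After 5 (forward): cur=K back=3 fwd=0
After 6 (back): cur=L back=2 fwd=1
After 7 (forward): cur=K back=3 fwd=0

Answer: yes no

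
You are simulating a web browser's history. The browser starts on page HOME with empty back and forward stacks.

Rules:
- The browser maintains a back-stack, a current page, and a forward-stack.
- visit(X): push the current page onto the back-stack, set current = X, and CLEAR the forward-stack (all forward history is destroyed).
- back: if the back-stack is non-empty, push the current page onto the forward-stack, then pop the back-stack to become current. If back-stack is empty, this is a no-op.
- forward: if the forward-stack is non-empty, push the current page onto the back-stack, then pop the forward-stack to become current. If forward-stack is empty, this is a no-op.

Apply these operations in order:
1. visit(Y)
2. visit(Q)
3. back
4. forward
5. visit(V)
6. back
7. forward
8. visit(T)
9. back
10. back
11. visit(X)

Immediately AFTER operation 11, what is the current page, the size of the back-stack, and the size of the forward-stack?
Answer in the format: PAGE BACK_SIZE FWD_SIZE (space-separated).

After 1 (visit(Y)): cur=Y back=1 fwd=0
After 2 (visit(Q)): cur=Q back=2 fwd=0
After 3 (back): cur=Y back=1 fwd=1
After 4 (forward): cur=Q back=2 fwd=0
After 5 (visit(V)): cur=V back=3 fwd=0
After 6 (back): cur=Q back=2 fwd=1
After 7 (forward): cur=V back=3 fwd=0
After 8 (visit(T)): cur=T back=4 fwd=0
After 9 (back): cur=V back=3 fwd=1
After 10 (back): cur=Q back=2 fwd=2
After 11 (visit(X)): cur=X back=3 fwd=0

X 3 0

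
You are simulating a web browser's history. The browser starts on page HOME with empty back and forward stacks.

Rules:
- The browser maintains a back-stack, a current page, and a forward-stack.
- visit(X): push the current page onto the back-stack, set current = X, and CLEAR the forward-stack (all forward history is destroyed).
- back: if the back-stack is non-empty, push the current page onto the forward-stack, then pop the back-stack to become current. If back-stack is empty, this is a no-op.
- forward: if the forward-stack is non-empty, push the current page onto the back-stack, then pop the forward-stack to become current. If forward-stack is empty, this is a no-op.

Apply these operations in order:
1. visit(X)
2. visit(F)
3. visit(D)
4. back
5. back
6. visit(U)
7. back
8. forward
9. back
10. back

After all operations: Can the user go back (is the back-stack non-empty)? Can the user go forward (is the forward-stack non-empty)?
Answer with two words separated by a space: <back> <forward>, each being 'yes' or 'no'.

After 1 (visit(X)): cur=X back=1 fwd=0
After 2 (visit(F)): cur=F back=2 fwd=0
After 3 (visit(D)): cur=D back=3 fwd=0
After 4 (back): cur=F back=2 fwd=1
After 5 (back): cur=X back=1 fwd=2
After 6 (visit(U)): cur=U back=2 fwd=0
After 7 (back): cur=X back=1 fwd=1
After 8 (forward): cur=U back=2 fwd=0
After 9 (back): cur=X back=1 fwd=1
After 10 (back): cur=HOME back=0 fwd=2

Answer: no yes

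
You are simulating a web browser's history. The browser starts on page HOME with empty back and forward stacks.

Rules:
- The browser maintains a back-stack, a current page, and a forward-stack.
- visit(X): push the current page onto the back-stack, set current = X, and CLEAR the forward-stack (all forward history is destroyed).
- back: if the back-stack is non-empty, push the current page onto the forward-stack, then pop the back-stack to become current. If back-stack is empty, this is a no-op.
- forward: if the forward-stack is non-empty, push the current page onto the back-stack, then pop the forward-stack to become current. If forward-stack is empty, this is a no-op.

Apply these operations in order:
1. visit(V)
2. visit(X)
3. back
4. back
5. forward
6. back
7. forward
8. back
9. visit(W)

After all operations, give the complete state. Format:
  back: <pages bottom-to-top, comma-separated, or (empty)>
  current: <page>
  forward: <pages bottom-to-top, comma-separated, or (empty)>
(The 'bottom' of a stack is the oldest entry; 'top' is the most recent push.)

Answer: back: HOME
current: W
forward: (empty)

Derivation:
After 1 (visit(V)): cur=V back=1 fwd=0
After 2 (visit(X)): cur=X back=2 fwd=0
After 3 (back): cur=V back=1 fwd=1
After 4 (back): cur=HOME back=0 fwd=2
After 5 (forward): cur=V back=1 fwd=1
After 6 (back): cur=HOME back=0 fwd=2
After 7 (forward): cur=V back=1 fwd=1
After 8 (back): cur=HOME back=0 fwd=2
After 9 (visit(W)): cur=W back=1 fwd=0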